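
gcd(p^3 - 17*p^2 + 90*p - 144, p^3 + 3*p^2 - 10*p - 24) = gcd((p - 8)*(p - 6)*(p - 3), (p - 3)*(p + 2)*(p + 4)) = p - 3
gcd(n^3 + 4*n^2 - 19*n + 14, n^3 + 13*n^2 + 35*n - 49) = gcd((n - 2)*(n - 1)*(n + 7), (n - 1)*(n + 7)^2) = n^2 + 6*n - 7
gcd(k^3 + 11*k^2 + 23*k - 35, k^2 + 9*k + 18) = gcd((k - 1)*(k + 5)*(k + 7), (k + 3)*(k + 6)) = 1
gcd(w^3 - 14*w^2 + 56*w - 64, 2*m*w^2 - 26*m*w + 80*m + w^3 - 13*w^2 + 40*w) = w - 8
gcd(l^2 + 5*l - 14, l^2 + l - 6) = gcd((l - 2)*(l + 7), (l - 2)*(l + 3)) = l - 2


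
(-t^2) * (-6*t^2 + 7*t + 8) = 6*t^4 - 7*t^3 - 8*t^2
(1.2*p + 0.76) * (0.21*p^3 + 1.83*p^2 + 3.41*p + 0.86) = 0.252*p^4 + 2.3556*p^3 + 5.4828*p^2 + 3.6236*p + 0.6536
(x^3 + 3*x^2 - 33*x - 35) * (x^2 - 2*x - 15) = x^5 + x^4 - 54*x^3 - 14*x^2 + 565*x + 525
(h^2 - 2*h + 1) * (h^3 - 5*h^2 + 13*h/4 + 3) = h^5 - 7*h^4 + 57*h^3/4 - 17*h^2/2 - 11*h/4 + 3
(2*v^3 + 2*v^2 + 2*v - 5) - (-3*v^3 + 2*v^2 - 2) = 5*v^3 + 2*v - 3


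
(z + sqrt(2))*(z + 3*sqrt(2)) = z^2 + 4*sqrt(2)*z + 6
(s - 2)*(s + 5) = s^2 + 3*s - 10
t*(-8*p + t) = -8*p*t + t^2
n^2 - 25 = (n - 5)*(n + 5)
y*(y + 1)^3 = y^4 + 3*y^3 + 3*y^2 + y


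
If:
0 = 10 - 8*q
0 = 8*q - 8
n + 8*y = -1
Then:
No Solution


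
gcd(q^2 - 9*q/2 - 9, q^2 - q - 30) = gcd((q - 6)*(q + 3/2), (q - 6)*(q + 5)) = q - 6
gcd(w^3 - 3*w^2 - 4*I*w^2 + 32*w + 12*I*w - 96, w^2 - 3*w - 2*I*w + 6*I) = w - 3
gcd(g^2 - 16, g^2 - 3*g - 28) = g + 4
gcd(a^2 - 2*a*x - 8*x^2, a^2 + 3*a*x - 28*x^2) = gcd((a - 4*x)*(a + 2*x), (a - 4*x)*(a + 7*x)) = -a + 4*x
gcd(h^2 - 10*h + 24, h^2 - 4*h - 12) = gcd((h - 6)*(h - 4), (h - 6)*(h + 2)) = h - 6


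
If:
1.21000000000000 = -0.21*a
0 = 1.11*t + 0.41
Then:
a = -5.76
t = -0.37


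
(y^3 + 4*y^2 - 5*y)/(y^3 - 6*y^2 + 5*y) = (y + 5)/(y - 5)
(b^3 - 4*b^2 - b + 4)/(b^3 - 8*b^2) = (b^3 - 4*b^2 - b + 4)/(b^2*(b - 8))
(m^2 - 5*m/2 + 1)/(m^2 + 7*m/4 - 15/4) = 2*(2*m^2 - 5*m + 2)/(4*m^2 + 7*m - 15)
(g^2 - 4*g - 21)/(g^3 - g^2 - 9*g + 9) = (g - 7)/(g^2 - 4*g + 3)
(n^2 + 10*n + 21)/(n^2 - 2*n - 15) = (n + 7)/(n - 5)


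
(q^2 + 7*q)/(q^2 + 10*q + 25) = q*(q + 7)/(q^2 + 10*q + 25)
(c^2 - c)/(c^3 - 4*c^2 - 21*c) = (1 - c)/(-c^2 + 4*c + 21)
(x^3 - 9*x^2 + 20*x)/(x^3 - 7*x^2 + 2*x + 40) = x/(x + 2)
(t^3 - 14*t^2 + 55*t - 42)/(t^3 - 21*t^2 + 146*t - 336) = (t - 1)/(t - 8)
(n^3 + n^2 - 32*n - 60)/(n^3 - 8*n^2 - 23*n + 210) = (n + 2)/(n - 7)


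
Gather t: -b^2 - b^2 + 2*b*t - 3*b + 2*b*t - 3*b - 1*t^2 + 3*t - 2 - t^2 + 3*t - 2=-2*b^2 - 6*b - 2*t^2 + t*(4*b + 6) - 4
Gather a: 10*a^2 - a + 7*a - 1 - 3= 10*a^2 + 6*a - 4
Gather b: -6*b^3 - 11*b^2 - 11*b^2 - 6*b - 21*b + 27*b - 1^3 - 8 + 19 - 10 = -6*b^3 - 22*b^2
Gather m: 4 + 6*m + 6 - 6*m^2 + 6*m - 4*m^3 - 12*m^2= -4*m^3 - 18*m^2 + 12*m + 10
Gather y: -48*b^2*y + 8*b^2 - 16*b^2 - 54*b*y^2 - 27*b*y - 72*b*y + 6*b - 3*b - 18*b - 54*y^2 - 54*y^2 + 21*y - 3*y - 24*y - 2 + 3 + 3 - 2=-8*b^2 - 15*b + y^2*(-54*b - 108) + y*(-48*b^2 - 99*b - 6) + 2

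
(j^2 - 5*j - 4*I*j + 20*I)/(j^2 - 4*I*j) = (j - 5)/j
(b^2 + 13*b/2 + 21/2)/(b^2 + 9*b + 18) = (b + 7/2)/(b + 6)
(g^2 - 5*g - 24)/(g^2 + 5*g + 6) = (g - 8)/(g + 2)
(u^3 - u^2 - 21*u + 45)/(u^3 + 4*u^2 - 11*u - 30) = (u - 3)/(u + 2)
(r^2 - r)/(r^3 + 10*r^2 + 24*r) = (r - 1)/(r^2 + 10*r + 24)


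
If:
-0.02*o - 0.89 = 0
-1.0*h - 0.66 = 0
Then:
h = -0.66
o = -44.50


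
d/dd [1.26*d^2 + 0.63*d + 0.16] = 2.52*d + 0.63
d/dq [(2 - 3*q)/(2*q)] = -1/q^2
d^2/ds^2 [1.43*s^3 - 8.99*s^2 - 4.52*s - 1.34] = 8.58*s - 17.98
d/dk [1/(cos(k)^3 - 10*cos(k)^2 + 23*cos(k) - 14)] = (3*cos(k)^2 - 20*cos(k) + 23)*sin(k)/(cos(k)^3 - 10*cos(k)^2 + 23*cos(k) - 14)^2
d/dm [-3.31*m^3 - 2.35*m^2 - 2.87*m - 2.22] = -9.93*m^2 - 4.7*m - 2.87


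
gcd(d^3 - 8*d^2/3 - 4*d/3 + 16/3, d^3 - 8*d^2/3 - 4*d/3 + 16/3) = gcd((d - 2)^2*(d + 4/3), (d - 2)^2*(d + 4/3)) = d^3 - 8*d^2/3 - 4*d/3 + 16/3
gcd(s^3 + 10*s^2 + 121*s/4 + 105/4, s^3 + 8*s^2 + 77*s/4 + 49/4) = s + 7/2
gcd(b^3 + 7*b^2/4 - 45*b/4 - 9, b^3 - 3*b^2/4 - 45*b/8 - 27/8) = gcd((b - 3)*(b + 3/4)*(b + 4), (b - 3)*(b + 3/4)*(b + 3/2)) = b^2 - 9*b/4 - 9/4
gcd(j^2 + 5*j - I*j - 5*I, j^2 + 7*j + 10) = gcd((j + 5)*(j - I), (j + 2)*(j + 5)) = j + 5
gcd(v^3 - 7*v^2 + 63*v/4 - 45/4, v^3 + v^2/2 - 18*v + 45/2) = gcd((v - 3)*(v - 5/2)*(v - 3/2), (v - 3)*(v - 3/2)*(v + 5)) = v^2 - 9*v/2 + 9/2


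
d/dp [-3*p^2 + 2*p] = 2 - 6*p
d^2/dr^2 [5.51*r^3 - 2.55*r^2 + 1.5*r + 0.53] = 33.06*r - 5.1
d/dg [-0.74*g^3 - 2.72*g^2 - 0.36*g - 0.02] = -2.22*g^2 - 5.44*g - 0.36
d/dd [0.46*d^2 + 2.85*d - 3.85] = 0.92*d + 2.85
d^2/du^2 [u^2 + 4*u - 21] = 2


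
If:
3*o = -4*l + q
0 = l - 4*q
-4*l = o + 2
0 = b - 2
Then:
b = 2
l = -8/11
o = 10/11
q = -2/11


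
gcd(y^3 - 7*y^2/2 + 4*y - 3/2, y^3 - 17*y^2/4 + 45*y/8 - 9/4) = y - 3/2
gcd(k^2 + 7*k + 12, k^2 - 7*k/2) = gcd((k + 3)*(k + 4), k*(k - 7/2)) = 1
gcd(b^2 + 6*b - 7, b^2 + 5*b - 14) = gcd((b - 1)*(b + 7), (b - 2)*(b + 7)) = b + 7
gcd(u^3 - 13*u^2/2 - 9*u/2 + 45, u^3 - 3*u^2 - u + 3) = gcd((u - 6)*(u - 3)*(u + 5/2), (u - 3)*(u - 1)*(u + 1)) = u - 3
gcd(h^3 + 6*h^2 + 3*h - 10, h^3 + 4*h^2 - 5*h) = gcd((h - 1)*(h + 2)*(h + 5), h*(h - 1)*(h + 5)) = h^2 + 4*h - 5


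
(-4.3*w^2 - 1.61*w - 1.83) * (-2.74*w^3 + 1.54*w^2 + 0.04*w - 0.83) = 11.782*w^5 - 2.2106*w^4 + 2.3628*w^3 + 0.686399999999999*w^2 + 1.2631*w + 1.5189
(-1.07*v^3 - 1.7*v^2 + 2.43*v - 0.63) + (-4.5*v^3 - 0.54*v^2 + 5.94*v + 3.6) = -5.57*v^3 - 2.24*v^2 + 8.37*v + 2.97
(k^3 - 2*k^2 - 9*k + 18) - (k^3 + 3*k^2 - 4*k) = -5*k^2 - 5*k + 18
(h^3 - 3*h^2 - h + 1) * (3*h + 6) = 3*h^4 - 3*h^3 - 21*h^2 - 3*h + 6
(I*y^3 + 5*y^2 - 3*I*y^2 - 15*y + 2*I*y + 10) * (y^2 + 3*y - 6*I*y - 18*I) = I*y^5 + 11*y^4 - 37*I*y^3 - 77*y^2 + 6*I*y^2 + 66*y + 210*I*y - 180*I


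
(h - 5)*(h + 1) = h^2 - 4*h - 5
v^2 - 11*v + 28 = (v - 7)*(v - 4)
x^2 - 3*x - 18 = (x - 6)*(x + 3)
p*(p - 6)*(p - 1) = p^3 - 7*p^2 + 6*p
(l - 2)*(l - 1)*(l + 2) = l^3 - l^2 - 4*l + 4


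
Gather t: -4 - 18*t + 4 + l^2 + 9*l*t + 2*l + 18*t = l^2 + 9*l*t + 2*l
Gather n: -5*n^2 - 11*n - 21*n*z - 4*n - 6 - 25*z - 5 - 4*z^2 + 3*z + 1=-5*n^2 + n*(-21*z - 15) - 4*z^2 - 22*z - 10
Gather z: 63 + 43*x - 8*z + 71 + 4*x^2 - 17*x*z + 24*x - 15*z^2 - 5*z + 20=4*x^2 + 67*x - 15*z^2 + z*(-17*x - 13) + 154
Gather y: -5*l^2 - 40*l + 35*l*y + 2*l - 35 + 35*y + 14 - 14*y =-5*l^2 - 38*l + y*(35*l + 21) - 21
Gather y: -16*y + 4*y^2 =4*y^2 - 16*y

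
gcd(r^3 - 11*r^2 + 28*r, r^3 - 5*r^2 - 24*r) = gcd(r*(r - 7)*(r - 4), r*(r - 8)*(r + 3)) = r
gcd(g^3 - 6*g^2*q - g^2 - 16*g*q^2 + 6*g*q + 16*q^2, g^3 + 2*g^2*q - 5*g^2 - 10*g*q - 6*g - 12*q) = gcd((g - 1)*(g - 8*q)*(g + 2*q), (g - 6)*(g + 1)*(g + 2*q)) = g + 2*q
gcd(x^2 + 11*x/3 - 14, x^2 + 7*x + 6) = x + 6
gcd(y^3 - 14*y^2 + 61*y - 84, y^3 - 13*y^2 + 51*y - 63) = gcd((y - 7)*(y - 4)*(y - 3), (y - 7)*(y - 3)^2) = y^2 - 10*y + 21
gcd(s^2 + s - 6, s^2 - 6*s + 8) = s - 2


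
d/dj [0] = 0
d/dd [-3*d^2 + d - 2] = 1 - 6*d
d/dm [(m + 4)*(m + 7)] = 2*m + 11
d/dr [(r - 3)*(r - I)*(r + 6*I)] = 3*r^2 + r*(-6 + 10*I) + 6 - 15*I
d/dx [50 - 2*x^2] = -4*x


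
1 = 1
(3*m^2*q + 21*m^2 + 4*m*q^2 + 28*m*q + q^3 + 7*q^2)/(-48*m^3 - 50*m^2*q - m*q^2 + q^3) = (3*m*q + 21*m + q^2 + 7*q)/(-48*m^2 - 2*m*q + q^2)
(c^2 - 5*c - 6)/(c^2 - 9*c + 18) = (c + 1)/(c - 3)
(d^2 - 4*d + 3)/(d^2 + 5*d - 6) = (d - 3)/(d + 6)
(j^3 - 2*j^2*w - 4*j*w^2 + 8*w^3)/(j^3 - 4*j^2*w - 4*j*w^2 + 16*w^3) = (-j + 2*w)/(-j + 4*w)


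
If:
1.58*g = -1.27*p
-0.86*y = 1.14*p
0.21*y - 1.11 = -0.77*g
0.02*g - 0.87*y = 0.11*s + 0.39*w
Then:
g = 0.99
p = -1.24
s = -3.54545454545455*w - 12.7886191361487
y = 1.64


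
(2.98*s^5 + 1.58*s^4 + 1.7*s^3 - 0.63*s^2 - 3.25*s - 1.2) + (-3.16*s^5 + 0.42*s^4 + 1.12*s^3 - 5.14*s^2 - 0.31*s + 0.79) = -0.18*s^5 + 2.0*s^4 + 2.82*s^3 - 5.77*s^2 - 3.56*s - 0.41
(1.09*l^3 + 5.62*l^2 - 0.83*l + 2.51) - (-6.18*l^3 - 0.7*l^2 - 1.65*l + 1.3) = 7.27*l^3 + 6.32*l^2 + 0.82*l + 1.21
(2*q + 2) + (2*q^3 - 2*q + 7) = 2*q^3 + 9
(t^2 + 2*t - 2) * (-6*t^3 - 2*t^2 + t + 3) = -6*t^5 - 14*t^4 + 9*t^3 + 9*t^2 + 4*t - 6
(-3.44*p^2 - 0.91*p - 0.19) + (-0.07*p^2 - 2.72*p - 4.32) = -3.51*p^2 - 3.63*p - 4.51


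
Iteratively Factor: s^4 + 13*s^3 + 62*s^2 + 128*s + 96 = (s + 3)*(s^3 + 10*s^2 + 32*s + 32) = (s + 3)*(s + 4)*(s^2 + 6*s + 8) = (s + 2)*(s + 3)*(s + 4)*(s + 4)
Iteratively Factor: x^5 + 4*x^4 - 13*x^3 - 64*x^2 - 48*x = (x + 4)*(x^4 - 13*x^2 - 12*x) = (x + 3)*(x + 4)*(x^3 - 3*x^2 - 4*x) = x*(x + 3)*(x + 4)*(x^2 - 3*x - 4) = x*(x - 4)*(x + 3)*(x + 4)*(x + 1)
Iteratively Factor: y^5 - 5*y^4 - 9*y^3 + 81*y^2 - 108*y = (y - 3)*(y^4 - 2*y^3 - 15*y^2 + 36*y) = (y - 3)^2*(y^3 + y^2 - 12*y) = (y - 3)^3*(y^2 + 4*y) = y*(y - 3)^3*(y + 4)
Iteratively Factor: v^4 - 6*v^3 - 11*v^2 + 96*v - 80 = (v + 4)*(v^3 - 10*v^2 + 29*v - 20) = (v - 5)*(v + 4)*(v^2 - 5*v + 4) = (v - 5)*(v - 1)*(v + 4)*(v - 4)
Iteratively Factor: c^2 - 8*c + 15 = (c - 5)*(c - 3)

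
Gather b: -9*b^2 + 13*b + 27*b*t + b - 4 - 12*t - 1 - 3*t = -9*b^2 + b*(27*t + 14) - 15*t - 5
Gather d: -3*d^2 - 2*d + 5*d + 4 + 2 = -3*d^2 + 3*d + 6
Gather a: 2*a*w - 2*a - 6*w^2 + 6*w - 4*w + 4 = a*(2*w - 2) - 6*w^2 + 2*w + 4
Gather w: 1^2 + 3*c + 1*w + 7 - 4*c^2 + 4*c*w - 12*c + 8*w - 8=-4*c^2 - 9*c + w*(4*c + 9)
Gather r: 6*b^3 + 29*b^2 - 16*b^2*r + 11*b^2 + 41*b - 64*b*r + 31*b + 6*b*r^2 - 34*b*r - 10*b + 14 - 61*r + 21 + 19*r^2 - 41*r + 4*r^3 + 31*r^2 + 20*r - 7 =6*b^3 + 40*b^2 + 62*b + 4*r^3 + r^2*(6*b + 50) + r*(-16*b^2 - 98*b - 82) + 28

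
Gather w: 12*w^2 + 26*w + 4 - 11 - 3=12*w^2 + 26*w - 10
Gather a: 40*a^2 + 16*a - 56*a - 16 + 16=40*a^2 - 40*a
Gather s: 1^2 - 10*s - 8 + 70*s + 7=60*s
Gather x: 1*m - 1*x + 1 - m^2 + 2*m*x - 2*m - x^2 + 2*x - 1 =-m^2 - m - x^2 + x*(2*m + 1)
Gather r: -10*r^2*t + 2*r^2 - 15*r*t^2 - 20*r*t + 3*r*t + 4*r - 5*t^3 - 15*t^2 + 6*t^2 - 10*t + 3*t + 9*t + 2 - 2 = r^2*(2 - 10*t) + r*(-15*t^2 - 17*t + 4) - 5*t^3 - 9*t^2 + 2*t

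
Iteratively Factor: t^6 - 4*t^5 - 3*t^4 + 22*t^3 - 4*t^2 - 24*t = (t)*(t^5 - 4*t^4 - 3*t^3 + 22*t^2 - 4*t - 24) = t*(t - 2)*(t^4 - 2*t^3 - 7*t^2 + 8*t + 12) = t*(t - 2)^2*(t^3 - 7*t - 6) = t*(t - 2)^2*(t + 2)*(t^2 - 2*t - 3) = t*(t - 3)*(t - 2)^2*(t + 2)*(t + 1)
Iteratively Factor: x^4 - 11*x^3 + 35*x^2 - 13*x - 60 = (x + 1)*(x^3 - 12*x^2 + 47*x - 60) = (x - 4)*(x + 1)*(x^2 - 8*x + 15) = (x - 4)*(x - 3)*(x + 1)*(x - 5)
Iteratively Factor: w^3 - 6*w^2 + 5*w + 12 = (w - 3)*(w^2 - 3*w - 4) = (w - 4)*(w - 3)*(w + 1)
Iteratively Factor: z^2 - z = (z - 1)*(z)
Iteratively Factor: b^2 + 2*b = (b + 2)*(b)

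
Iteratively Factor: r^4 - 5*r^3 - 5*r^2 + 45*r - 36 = (r - 3)*(r^3 - 2*r^2 - 11*r + 12) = (r - 4)*(r - 3)*(r^2 + 2*r - 3) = (r - 4)*(r - 3)*(r + 3)*(r - 1)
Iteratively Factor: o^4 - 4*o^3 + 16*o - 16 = (o - 2)*(o^3 - 2*o^2 - 4*o + 8) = (o - 2)^2*(o^2 - 4) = (o - 2)^3*(o + 2)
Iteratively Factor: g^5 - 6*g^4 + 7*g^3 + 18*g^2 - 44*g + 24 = (g + 2)*(g^4 - 8*g^3 + 23*g^2 - 28*g + 12) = (g - 3)*(g + 2)*(g^3 - 5*g^2 + 8*g - 4) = (g - 3)*(g - 1)*(g + 2)*(g^2 - 4*g + 4) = (g - 3)*(g - 2)*(g - 1)*(g + 2)*(g - 2)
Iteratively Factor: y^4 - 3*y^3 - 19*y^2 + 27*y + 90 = (y - 5)*(y^3 + 2*y^2 - 9*y - 18) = (y - 5)*(y + 2)*(y^2 - 9) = (y - 5)*(y + 2)*(y + 3)*(y - 3)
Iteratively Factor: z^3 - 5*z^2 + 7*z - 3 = (z - 1)*(z^2 - 4*z + 3) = (z - 1)^2*(z - 3)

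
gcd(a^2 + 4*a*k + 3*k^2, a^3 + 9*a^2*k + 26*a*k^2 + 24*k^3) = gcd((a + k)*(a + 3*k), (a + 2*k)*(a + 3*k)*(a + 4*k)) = a + 3*k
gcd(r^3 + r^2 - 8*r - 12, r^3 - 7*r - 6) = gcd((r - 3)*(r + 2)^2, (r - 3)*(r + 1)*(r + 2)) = r^2 - r - 6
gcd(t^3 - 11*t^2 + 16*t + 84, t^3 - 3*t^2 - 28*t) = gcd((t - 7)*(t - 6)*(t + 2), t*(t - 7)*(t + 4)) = t - 7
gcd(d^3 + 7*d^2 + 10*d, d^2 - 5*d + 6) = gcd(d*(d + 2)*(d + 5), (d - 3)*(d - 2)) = 1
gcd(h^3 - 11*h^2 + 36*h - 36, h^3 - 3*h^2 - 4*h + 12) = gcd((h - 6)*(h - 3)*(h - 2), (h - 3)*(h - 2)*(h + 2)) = h^2 - 5*h + 6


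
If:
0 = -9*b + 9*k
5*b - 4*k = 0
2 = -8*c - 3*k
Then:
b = 0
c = -1/4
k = 0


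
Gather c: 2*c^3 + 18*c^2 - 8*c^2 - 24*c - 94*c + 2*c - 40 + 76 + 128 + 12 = 2*c^3 + 10*c^2 - 116*c + 176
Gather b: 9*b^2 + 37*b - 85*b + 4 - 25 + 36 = 9*b^2 - 48*b + 15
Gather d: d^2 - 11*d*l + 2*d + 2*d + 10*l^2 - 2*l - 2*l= d^2 + d*(4 - 11*l) + 10*l^2 - 4*l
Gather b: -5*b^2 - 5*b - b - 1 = -5*b^2 - 6*b - 1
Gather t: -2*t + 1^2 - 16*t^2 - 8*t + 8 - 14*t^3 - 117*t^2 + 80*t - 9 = -14*t^3 - 133*t^2 + 70*t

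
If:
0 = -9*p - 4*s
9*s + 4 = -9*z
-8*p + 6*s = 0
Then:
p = 0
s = 0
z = -4/9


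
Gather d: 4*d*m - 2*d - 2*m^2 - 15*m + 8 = d*(4*m - 2) - 2*m^2 - 15*m + 8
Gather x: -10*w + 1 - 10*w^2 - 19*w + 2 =-10*w^2 - 29*w + 3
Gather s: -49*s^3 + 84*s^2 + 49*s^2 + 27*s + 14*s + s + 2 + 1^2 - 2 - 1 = -49*s^3 + 133*s^2 + 42*s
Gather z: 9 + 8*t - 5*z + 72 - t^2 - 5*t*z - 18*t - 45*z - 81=-t^2 - 10*t + z*(-5*t - 50)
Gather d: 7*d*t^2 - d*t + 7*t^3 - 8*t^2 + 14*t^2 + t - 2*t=d*(7*t^2 - t) + 7*t^3 + 6*t^2 - t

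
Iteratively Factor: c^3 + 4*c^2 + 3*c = (c + 3)*(c^2 + c) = c*(c + 3)*(c + 1)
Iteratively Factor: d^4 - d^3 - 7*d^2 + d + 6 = (d - 3)*(d^3 + 2*d^2 - d - 2) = (d - 3)*(d + 2)*(d^2 - 1) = (d - 3)*(d + 1)*(d + 2)*(d - 1)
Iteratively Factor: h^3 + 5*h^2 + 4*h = (h + 1)*(h^2 + 4*h) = h*(h + 1)*(h + 4)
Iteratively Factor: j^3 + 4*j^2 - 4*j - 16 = (j + 4)*(j^2 - 4) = (j - 2)*(j + 4)*(j + 2)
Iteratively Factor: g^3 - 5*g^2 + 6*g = (g - 3)*(g^2 - 2*g) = (g - 3)*(g - 2)*(g)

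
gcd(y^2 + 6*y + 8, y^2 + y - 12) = y + 4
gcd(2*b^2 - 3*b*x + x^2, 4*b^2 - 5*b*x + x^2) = -b + x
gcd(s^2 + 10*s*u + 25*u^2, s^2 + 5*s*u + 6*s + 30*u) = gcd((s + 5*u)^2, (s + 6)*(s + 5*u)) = s + 5*u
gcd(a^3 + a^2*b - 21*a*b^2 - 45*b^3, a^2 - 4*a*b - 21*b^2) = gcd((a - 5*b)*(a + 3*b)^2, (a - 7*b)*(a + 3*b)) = a + 3*b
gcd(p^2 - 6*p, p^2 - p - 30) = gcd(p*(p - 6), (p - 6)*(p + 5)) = p - 6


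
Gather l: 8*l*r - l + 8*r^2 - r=l*(8*r - 1) + 8*r^2 - r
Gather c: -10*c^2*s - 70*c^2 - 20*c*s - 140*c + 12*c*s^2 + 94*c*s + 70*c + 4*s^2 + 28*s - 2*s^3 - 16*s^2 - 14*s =c^2*(-10*s - 70) + c*(12*s^2 + 74*s - 70) - 2*s^3 - 12*s^2 + 14*s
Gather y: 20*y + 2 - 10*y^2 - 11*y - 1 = -10*y^2 + 9*y + 1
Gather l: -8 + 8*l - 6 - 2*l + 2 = 6*l - 12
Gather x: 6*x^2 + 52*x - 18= 6*x^2 + 52*x - 18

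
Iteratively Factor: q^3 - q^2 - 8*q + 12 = (q - 2)*(q^2 + q - 6) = (q - 2)*(q + 3)*(q - 2)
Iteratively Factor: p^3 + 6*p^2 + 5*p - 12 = (p - 1)*(p^2 + 7*p + 12) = (p - 1)*(p + 4)*(p + 3)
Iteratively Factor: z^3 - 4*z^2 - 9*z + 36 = (z - 4)*(z^2 - 9) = (z - 4)*(z + 3)*(z - 3)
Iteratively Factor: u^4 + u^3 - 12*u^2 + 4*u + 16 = (u - 2)*(u^3 + 3*u^2 - 6*u - 8) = (u - 2)*(u + 4)*(u^2 - u - 2) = (u - 2)*(u + 1)*(u + 4)*(u - 2)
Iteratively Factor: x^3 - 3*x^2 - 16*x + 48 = (x - 3)*(x^2 - 16) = (x - 4)*(x - 3)*(x + 4)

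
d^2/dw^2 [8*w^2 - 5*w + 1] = 16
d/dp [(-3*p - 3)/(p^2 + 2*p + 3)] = 3*(-p^2 - 2*p + 2*(p + 1)^2 - 3)/(p^2 + 2*p + 3)^2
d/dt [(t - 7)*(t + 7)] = 2*t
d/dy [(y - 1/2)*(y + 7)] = 2*y + 13/2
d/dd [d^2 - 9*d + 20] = 2*d - 9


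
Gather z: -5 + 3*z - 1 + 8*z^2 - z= 8*z^2 + 2*z - 6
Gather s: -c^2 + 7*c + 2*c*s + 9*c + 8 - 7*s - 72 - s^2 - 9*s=-c^2 + 16*c - s^2 + s*(2*c - 16) - 64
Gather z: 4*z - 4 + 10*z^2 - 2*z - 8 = 10*z^2 + 2*z - 12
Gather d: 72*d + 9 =72*d + 9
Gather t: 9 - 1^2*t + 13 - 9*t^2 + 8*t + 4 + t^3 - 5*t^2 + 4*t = t^3 - 14*t^2 + 11*t + 26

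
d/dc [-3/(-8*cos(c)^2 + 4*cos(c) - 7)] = 12*(4*cos(c) - 1)*sin(c)/(8*cos(c)^2 - 4*cos(c) + 7)^2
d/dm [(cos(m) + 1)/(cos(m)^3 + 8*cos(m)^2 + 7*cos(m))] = (2*cos(m) + 7)*sin(m)/((cos(m) + 7)^2*cos(m)^2)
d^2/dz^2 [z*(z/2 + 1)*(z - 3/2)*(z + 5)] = 6*z^2 + 33*z/2 - 1/2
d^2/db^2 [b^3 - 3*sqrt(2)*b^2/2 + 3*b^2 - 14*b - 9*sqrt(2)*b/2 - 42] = 6*b - 3*sqrt(2) + 6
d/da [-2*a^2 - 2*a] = -4*a - 2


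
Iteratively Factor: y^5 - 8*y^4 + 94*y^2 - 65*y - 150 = (y - 2)*(y^4 - 6*y^3 - 12*y^2 + 70*y + 75) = (y - 2)*(y + 3)*(y^3 - 9*y^2 + 15*y + 25) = (y - 2)*(y + 1)*(y + 3)*(y^2 - 10*y + 25) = (y - 5)*(y - 2)*(y + 1)*(y + 3)*(y - 5)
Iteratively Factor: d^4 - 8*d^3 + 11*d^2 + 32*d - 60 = (d + 2)*(d^3 - 10*d^2 + 31*d - 30) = (d - 5)*(d + 2)*(d^2 - 5*d + 6) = (d - 5)*(d - 2)*(d + 2)*(d - 3)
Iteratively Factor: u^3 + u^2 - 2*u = (u - 1)*(u^2 + 2*u) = u*(u - 1)*(u + 2)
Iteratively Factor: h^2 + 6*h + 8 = (h + 2)*(h + 4)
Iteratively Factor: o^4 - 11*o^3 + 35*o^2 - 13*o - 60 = (o - 4)*(o^3 - 7*o^2 + 7*o + 15) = (o - 4)*(o - 3)*(o^2 - 4*o - 5) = (o - 4)*(o - 3)*(o + 1)*(o - 5)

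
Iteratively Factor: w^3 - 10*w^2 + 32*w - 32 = (w - 4)*(w^2 - 6*w + 8) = (w - 4)*(w - 2)*(w - 4)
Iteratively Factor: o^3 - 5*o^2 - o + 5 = (o - 1)*(o^2 - 4*o - 5) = (o - 1)*(o + 1)*(o - 5)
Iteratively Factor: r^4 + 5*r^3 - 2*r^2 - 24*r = (r - 2)*(r^3 + 7*r^2 + 12*r) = r*(r - 2)*(r^2 + 7*r + 12) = r*(r - 2)*(r + 3)*(r + 4)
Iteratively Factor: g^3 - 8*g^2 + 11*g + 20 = (g - 4)*(g^2 - 4*g - 5) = (g - 5)*(g - 4)*(g + 1)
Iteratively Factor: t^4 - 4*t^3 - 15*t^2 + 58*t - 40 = (t - 5)*(t^3 + t^2 - 10*t + 8) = (t - 5)*(t - 2)*(t^2 + 3*t - 4) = (t - 5)*(t - 2)*(t - 1)*(t + 4)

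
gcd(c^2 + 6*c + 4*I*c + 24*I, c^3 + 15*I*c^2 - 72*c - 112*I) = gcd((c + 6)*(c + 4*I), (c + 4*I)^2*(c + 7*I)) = c + 4*I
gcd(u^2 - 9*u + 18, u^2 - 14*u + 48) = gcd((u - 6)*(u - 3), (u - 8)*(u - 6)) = u - 6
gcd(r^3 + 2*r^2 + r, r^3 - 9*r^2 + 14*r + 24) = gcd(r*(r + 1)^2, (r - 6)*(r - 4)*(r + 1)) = r + 1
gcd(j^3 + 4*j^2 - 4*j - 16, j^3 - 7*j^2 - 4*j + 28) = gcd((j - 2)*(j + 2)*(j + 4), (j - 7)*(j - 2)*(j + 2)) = j^2 - 4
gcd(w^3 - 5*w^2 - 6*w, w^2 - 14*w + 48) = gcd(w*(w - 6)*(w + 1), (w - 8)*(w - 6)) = w - 6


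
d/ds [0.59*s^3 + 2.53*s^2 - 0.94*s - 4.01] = 1.77*s^2 + 5.06*s - 0.94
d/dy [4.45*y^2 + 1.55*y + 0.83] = 8.9*y + 1.55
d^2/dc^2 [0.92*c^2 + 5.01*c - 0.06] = 1.84000000000000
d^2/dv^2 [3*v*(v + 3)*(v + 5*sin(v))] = -15*v^2*sin(v) - 45*v*sin(v) + 60*v*cos(v) + 18*v + 30*sin(v) + 90*cos(v) + 18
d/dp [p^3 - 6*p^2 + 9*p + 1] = 3*p^2 - 12*p + 9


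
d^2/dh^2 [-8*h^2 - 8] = -16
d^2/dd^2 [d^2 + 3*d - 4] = 2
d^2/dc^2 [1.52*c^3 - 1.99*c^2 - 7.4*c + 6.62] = 9.12*c - 3.98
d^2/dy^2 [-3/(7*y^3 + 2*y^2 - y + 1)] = 6*((21*y + 2)*(7*y^3 + 2*y^2 - y + 1) - (21*y^2 + 4*y - 1)^2)/(7*y^3 + 2*y^2 - y + 1)^3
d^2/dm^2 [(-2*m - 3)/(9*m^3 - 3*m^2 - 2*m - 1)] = 2*(-486*m^5 - 1296*m^4 + 594*m^3 - 27*m^2 - 117*m + 1)/(729*m^9 - 729*m^8 - 243*m^7 + 54*m^6 + 216*m^5 + 45*m^4 - 17*m^3 - 21*m^2 - 6*m - 1)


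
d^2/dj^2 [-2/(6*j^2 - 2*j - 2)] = 2*(-9*j^2 + 3*j + (6*j - 1)^2 + 3)/(-3*j^2 + j + 1)^3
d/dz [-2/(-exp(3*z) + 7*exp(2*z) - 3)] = (28 - 6*exp(z))*exp(2*z)/(exp(3*z) - 7*exp(2*z) + 3)^2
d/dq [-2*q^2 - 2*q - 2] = -4*q - 2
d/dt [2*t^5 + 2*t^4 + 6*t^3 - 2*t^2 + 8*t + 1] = 10*t^4 + 8*t^3 + 18*t^2 - 4*t + 8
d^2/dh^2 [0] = 0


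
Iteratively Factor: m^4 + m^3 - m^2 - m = (m)*(m^3 + m^2 - m - 1) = m*(m - 1)*(m^2 + 2*m + 1) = m*(m - 1)*(m + 1)*(m + 1)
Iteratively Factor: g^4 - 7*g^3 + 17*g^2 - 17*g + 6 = (g - 1)*(g^3 - 6*g^2 + 11*g - 6) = (g - 1)^2*(g^2 - 5*g + 6) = (g - 2)*(g - 1)^2*(g - 3)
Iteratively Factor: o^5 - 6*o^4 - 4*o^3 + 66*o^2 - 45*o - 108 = (o - 4)*(o^4 - 2*o^3 - 12*o^2 + 18*o + 27) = (o - 4)*(o - 3)*(o^3 + o^2 - 9*o - 9) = (o - 4)*(o - 3)*(o + 3)*(o^2 - 2*o - 3) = (o - 4)*(o - 3)*(o + 1)*(o + 3)*(o - 3)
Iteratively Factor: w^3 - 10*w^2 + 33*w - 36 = (w - 3)*(w^2 - 7*w + 12) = (w - 3)^2*(w - 4)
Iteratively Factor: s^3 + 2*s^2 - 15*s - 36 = (s - 4)*(s^2 + 6*s + 9) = (s - 4)*(s + 3)*(s + 3)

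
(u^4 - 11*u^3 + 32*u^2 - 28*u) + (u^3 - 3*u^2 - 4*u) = u^4 - 10*u^3 + 29*u^2 - 32*u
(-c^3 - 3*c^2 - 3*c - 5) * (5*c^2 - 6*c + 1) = -5*c^5 - 9*c^4 + 2*c^3 - 10*c^2 + 27*c - 5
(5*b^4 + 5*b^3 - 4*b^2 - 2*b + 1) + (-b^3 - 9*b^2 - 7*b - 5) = 5*b^4 + 4*b^3 - 13*b^2 - 9*b - 4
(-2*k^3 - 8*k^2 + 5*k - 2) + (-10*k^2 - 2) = -2*k^3 - 18*k^2 + 5*k - 4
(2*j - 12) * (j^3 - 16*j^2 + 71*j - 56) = 2*j^4 - 44*j^3 + 334*j^2 - 964*j + 672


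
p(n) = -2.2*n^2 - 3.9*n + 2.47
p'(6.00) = -30.30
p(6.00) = -100.13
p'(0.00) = -3.90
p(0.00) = 2.47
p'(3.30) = -18.42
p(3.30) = -34.36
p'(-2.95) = 9.08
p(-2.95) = -5.17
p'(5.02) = -25.99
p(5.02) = -72.55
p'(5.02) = -25.99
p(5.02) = -72.55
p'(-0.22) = -2.93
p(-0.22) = 3.22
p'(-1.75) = 3.80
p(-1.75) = 2.56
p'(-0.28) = -2.67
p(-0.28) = 3.39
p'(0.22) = -4.87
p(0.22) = 1.51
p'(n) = -4.4*n - 3.9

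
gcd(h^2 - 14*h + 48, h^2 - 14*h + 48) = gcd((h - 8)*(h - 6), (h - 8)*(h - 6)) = h^2 - 14*h + 48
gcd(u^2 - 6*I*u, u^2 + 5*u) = u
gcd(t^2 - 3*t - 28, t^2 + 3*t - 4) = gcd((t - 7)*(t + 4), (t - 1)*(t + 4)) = t + 4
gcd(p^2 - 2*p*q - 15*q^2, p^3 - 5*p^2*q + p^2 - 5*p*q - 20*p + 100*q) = p - 5*q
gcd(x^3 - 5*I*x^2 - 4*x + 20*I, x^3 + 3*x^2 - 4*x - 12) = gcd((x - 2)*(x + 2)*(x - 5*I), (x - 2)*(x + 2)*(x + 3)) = x^2 - 4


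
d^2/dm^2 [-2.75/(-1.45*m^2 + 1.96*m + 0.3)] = (11.56375*m^2 - 15.631*m - 2.75*(2.9*m - 1.96)*(5.8*m - 3.92) - 2.3925)/(-1.45*m^2 + 1.96*m + 0.3)^3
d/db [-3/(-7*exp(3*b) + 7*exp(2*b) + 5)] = (42 - 63*exp(b))*exp(2*b)/(-7*exp(3*b) + 7*exp(2*b) + 5)^2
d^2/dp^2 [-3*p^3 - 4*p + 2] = -18*p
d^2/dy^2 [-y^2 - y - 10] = -2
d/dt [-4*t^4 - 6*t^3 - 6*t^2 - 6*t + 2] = -16*t^3 - 18*t^2 - 12*t - 6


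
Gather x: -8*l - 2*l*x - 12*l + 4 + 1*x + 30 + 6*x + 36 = -20*l + x*(7 - 2*l) + 70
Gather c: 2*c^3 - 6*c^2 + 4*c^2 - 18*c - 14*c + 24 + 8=2*c^3 - 2*c^2 - 32*c + 32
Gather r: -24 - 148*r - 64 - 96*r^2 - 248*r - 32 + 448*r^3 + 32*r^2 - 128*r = 448*r^3 - 64*r^2 - 524*r - 120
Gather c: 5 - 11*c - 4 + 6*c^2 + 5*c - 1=6*c^2 - 6*c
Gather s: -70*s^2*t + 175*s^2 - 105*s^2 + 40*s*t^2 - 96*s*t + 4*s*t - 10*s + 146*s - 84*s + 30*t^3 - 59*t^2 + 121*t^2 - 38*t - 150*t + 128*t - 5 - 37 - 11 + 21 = s^2*(70 - 70*t) + s*(40*t^2 - 92*t + 52) + 30*t^3 + 62*t^2 - 60*t - 32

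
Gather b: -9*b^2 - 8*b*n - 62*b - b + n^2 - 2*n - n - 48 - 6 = -9*b^2 + b*(-8*n - 63) + n^2 - 3*n - 54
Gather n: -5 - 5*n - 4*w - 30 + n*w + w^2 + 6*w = n*(w - 5) + w^2 + 2*w - 35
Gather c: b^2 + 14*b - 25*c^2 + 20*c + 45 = b^2 + 14*b - 25*c^2 + 20*c + 45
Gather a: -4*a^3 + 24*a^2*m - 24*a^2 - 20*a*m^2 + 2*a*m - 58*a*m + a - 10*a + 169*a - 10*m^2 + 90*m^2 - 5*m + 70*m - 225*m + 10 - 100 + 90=-4*a^3 + a^2*(24*m - 24) + a*(-20*m^2 - 56*m + 160) + 80*m^2 - 160*m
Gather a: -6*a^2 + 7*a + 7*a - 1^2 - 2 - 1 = -6*a^2 + 14*a - 4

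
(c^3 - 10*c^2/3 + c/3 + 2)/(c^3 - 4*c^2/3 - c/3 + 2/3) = (c - 3)/(c - 1)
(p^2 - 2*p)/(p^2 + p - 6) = p/(p + 3)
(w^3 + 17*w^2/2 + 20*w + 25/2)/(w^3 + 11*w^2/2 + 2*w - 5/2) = (2*w + 5)/(2*w - 1)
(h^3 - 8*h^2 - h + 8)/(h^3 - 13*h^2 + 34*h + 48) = (h - 1)/(h - 6)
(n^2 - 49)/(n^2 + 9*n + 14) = (n - 7)/(n + 2)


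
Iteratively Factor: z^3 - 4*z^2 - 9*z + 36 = (z + 3)*(z^2 - 7*z + 12) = (z - 3)*(z + 3)*(z - 4)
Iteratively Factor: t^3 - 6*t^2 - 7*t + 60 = (t - 4)*(t^2 - 2*t - 15) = (t - 4)*(t + 3)*(t - 5)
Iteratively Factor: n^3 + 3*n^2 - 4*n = (n)*(n^2 + 3*n - 4) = n*(n + 4)*(n - 1)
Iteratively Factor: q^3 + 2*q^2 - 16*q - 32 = (q - 4)*(q^2 + 6*q + 8) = (q - 4)*(q + 4)*(q + 2)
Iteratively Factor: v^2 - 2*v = (v - 2)*(v)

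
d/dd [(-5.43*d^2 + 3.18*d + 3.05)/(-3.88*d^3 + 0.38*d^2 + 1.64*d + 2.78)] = (-21.0684*d^4 + 24.6768*d^3 + 25.3884*d^2 - 32.5088*d + 3.8384)/(15.0544*d^6 - 2.9488*d^5 - 12.582*d^4 - 20.3264*d^3 + 4.8024*d^2 + 9.1184*d + 7.7284)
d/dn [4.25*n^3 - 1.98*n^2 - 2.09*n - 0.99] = 12.75*n^2 - 3.96*n - 2.09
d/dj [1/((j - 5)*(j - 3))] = 2*(4 - j)/(j^4 - 16*j^3 + 94*j^2 - 240*j + 225)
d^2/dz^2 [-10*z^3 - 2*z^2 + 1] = -60*z - 4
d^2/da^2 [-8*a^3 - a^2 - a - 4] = -48*a - 2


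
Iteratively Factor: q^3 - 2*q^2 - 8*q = (q)*(q^2 - 2*q - 8) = q*(q + 2)*(q - 4)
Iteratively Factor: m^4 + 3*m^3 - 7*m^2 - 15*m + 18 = (m + 3)*(m^3 - 7*m + 6) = (m + 3)^2*(m^2 - 3*m + 2) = (m - 2)*(m + 3)^2*(m - 1)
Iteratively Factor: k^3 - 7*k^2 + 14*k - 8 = (k - 4)*(k^2 - 3*k + 2) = (k - 4)*(k - 1)*(k - 2)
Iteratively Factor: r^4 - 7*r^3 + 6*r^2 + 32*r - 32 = (r - 1)*(r^3 - 6*r^2 + 32) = (r - 4)*(r - 1)*(r^2 - 2*r - 8) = (r - 4)*(r - 1)*(r + 2)*(r - 4)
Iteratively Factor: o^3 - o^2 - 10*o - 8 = (o + 1)*(o^2 - 2*o - 8) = (o - 4)*(o + 1)*(o + 2)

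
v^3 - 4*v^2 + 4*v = v*(v - 2)^2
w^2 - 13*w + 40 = (w - 8)*(w - 5)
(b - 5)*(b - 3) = b^2 - 8*b + 15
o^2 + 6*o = o*(o + 6)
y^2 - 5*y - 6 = (y - 6)*(y + 1)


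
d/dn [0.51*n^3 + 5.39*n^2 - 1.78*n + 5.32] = 1.53*n^2 + 10.78*n - 1.78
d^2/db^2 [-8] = 0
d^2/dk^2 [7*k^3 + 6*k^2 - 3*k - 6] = 42*k + 12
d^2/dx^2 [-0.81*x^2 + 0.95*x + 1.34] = -1.62000000000000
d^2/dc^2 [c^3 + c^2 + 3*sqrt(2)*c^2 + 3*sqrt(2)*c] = 6*c + 2 + 6*sqrt(2)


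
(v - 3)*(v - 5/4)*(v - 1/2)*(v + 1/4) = v^4 - 9*v^3/2 + 75*v^2/16 - 13*v/32 - 15/32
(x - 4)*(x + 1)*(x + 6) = x^3 + 3*x^2 - 22*x - 24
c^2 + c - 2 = (c - 1)*(c + 2)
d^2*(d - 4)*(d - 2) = d^4 - 6*d^3 + 8*d^2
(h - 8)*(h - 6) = h^2 - 14*h + 48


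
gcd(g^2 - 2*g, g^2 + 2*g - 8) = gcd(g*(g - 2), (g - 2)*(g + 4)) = g - 2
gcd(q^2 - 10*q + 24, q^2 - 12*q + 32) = q - 4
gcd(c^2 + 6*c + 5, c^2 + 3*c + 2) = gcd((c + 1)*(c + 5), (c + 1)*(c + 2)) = c + 1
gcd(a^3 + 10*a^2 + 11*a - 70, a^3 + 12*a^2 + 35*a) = a^2 + 12*a + 35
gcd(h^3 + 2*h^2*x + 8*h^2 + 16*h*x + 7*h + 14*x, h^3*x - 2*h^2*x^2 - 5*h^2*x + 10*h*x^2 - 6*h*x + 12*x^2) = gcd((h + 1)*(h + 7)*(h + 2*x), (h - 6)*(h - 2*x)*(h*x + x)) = h + 1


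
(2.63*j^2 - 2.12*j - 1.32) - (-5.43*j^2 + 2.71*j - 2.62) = 8.06*j^2 - 4.83*j + 1.3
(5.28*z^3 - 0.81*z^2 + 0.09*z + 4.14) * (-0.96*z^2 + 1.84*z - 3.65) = -5.0688*z^5 + 10.4928*z^4 - 20.8488*z^3 - 0.8523*z^2 + 7.2891*z - 15.111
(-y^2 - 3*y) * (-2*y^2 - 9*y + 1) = 2*y^4 + 15*y^3 + 26*y^2 - 3*y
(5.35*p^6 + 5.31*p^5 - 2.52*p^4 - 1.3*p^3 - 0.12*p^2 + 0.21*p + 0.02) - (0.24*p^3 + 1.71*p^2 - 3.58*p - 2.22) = 5.35*p^6 + 5.31*p^5 - 2.52*p^4 - 1.54*p^3 - 1.83*p^2 + 3.79*p + 2.24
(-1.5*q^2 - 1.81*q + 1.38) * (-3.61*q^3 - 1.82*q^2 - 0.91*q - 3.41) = 5.415*q^5 + 9.2641*q^4 - 0.3226*q^3 + 4.2505*q^2 + 4.9163*q - 4.7058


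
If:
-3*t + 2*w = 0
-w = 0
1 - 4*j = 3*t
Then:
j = 1/4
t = 0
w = 0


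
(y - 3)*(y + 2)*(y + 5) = y^3 + 4*y^2 - 11*y - 30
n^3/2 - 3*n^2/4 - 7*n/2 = n*(n/2 + 1)*(n - 7/2)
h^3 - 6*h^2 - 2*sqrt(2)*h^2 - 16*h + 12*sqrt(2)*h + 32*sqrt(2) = (h - 8)*(h + 2)*(h - 2*sqrt(2))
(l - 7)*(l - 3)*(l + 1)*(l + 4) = l^4 - 5*l^3 - 25*l^2 + 65*l + 84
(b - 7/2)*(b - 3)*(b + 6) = b^3 - b^2/2 - 57*b/2 + 63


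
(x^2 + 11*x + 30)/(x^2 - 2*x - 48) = (x + 5)/(x - 8)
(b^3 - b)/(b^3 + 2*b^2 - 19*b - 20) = b*(b - 1)/(b^2 + b - 20)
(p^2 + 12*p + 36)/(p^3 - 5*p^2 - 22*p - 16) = (p^2 + 12*p + 36)/(p^3 - 5*p^2 - 22*p - 16)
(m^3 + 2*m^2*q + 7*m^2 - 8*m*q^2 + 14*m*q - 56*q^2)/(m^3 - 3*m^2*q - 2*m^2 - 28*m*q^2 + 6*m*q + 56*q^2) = (-m^2 + 2*m*q - 7*m + 14*q)/(-m^2 + 7*m*q + 2*m - 14*q)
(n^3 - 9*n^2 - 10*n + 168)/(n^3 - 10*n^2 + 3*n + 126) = (n + 4)/(n + 3)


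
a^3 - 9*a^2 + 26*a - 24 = (a - 4)*(a - 3)*(a - 2)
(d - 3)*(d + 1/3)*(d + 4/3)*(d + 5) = d^4 + 11*d^3/3 - 101*d^2/9 - 217*d/9 - 20/3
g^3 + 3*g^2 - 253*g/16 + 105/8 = (g - 7/4)*(g - 5/4)*(g + 6)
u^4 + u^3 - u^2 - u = u*(u - 1)*(u + 1)^2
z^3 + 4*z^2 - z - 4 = (z - 1)*(z + 1)*(z + 4)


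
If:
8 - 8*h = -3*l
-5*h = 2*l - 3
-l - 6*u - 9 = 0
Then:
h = 25/31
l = -16/31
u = -263/186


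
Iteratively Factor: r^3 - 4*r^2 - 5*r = (r + 1)*(r^2 - 5*r) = (r - 5)*(r + 1)*(r)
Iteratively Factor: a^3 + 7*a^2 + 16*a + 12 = (a + 2)*(a^2 + 5*a + 6) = (a + 2)*(a + 3)*(a + 2)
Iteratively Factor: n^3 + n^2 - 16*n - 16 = (n + 4)*(n^2 - 3*n - 4) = (n - 4)*(n + 4)*(n + 1)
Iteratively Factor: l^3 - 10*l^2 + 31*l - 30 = (l - 5)*(l^2 - 5*l + 6) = (l - 5)*(l - 3)*(l - 2)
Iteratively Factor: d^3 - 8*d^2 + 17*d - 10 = (d - 1)*(d^2 - 7*d + 10) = (d - 5)*(d - 1)*(d - 2)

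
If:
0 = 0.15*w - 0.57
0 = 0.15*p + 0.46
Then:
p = -3.07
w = 3.80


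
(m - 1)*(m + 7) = m^2 + 6*m - 7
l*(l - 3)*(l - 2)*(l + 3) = l^4 - 2*l^3 - 9*l^2 + 18*l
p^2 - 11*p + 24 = (p - 8)*(p - 3)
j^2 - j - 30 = (j - 6)*(j + 5)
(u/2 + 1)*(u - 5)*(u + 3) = u^3/2 - 19*u/2 - 15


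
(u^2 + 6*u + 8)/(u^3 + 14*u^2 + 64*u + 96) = (u + 2)/(u^2 + 10*u + 24)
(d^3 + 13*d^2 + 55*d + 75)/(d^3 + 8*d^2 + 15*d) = (d + 5)/d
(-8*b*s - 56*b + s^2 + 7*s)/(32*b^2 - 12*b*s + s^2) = (s + 7)/(-4*b + s)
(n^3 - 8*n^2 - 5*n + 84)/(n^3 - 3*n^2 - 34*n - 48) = (n^2 - 11*n + 28)/(n^2 - 6*n - 16)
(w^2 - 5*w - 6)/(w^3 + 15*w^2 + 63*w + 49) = (w - 6)/(w^2 + 14*w + 49)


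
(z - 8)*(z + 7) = z^2 - z - 56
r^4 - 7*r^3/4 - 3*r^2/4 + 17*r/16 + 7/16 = (r - 7/4)*(r - 1)*(r + 1/2)^2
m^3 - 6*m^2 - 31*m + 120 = (m - 8)*(m - 3)*(m + 5)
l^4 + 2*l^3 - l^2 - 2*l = l*(l - 1)*(l + 1)*(l + 2)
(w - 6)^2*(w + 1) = w^3 - 11*w^2 + 24*w + 36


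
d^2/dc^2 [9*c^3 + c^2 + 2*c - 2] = 54*c + 2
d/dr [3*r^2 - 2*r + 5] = 6*r - 2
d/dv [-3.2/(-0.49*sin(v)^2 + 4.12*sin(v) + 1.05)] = (13.184 - 3.136*sin(v))*cos(v)/(-0.49*sin(v)^2 + 4.12*sin(v) + 1.05)^2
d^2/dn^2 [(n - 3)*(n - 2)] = 2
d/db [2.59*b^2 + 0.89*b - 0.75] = 5.18*b + 0.89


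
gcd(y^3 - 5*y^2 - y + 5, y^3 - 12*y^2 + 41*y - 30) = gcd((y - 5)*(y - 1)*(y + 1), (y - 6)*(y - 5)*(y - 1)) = y^2 - 6*y + 5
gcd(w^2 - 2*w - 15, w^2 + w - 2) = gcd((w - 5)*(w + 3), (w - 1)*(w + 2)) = 1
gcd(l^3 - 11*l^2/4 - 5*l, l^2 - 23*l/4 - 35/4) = l + 5/4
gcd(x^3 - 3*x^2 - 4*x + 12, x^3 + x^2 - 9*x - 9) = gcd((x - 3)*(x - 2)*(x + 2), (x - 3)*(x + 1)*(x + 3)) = x - 3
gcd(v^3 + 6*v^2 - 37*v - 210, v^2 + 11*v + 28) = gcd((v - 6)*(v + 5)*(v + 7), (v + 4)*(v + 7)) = v + 7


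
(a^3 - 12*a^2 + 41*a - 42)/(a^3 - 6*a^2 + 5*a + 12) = (a^2 - 9*a + 14)/(a^2 - 3*a - 4)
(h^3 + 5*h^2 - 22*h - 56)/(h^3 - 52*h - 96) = (h^2 + 3*h - 28)/(h^2 - 2*h - 48)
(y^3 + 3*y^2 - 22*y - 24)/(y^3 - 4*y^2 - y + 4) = (y + 6)/(y - 1)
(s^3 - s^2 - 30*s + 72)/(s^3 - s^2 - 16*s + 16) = (s^2 + 3*s - 18)/(s^2 + 3*s - 4)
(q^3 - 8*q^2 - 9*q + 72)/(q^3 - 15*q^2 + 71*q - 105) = (q^2 - 5*q - 24)/(q^2 - 12*q + 35)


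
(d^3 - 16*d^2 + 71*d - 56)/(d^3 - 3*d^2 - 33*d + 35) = (d - 8)/(d + 5)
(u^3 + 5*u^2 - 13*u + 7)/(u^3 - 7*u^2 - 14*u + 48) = (u^3 + 5*u^2 - 13*u + 7)/(u^3 - 7*u^2 - 14*u + 48)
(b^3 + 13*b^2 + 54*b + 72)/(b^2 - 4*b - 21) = (b^2 + 10*b + 24)/(b - 7)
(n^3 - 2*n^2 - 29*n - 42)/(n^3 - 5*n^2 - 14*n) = (n + 3)/n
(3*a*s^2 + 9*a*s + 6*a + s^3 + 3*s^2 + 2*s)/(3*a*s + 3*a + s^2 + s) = s + 2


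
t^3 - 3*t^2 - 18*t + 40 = (t - 5)*(t - 2)*(t + 4)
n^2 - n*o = n*(n - o)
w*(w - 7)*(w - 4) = w^3 - 11*w^2 + 28*w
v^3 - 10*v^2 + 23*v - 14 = (v - 7)*(v - 2)*(v - 1)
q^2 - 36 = (q - 6)*(q + 6)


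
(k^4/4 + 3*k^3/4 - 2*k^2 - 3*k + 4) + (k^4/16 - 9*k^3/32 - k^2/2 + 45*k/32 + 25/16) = 5*k^4/16 + 15*k^3/32 - 5*k^2/2 - 51*k/32 + 89/16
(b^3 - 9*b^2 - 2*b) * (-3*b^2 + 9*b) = -3*b^5 + 36*b^4 - 75*b^3 - 18*b^2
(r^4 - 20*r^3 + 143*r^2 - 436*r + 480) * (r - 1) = r^5 - 21*r^4 + 163*r^3 - 579*r^2 + 916*r - 480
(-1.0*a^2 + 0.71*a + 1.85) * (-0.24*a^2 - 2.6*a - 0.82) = 0.24*a^4 + 2.4296*a^3 - 1.47*a^2 - 5.3922*a - 1.517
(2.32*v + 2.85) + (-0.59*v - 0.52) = 1.73*v + 2.33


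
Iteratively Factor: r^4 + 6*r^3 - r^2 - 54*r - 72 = (r + 4)*(r^3 + 2*r^2 - 9*r - 18) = (r + 2)*(r + 4)*(r^2 - 9) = (r - 3)*(r + 2)*(r + 4)*(r + 3)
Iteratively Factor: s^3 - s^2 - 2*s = (s)*(s^2 - s - 2) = s*(s - 2)*(s + 1)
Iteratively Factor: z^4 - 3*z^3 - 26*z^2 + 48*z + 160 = (z + 4)*(z^3 - 7*z^2 + 2*z + 40) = (z + 2)*(z + 4)*(z^2 - 9*z + 20) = (z - 5)*(z + 2)*(z + 4)*(z - 4)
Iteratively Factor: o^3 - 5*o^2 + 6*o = (o)*(o^2 - 5*o + 6) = o*(o - 2)*(o - 3)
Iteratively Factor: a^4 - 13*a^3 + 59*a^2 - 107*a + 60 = (a - 4)*(a^3 - 9*a^2 + 23*a - 15) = (a - 4)*(a - 3)*(a^2 - 6*a + 5) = (a - 4)*(a - 3)*(a - 1)*(a - 5)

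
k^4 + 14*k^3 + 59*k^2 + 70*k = k*(k + 2)*(k + 5)*(k + 7)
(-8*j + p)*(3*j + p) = -24*j^2 - 5*j*p + p^2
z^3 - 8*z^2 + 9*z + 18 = (z - 6)*(z - 3)*(z + 1)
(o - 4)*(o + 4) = o^2 - 16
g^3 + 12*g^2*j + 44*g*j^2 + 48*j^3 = (g + 2*j)*(g + 4*j)*(g + 6*j)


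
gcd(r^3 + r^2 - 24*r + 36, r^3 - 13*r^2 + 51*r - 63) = r - 3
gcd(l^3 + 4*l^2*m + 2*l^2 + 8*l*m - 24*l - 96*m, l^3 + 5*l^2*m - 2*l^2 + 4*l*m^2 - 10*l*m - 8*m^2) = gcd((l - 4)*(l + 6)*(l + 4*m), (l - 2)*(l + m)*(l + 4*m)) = l + 4*m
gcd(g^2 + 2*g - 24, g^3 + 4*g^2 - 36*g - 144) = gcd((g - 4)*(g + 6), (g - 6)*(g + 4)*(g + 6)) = g + 6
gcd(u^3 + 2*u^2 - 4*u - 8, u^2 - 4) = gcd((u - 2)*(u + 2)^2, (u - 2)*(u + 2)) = u^2 - 4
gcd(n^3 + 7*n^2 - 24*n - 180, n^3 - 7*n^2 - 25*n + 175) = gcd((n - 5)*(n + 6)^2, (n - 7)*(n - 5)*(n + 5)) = n - 5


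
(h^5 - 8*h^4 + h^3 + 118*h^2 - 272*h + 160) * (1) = h^5 - 8*h^4 + h^3 + 118*h^2 - 272*h + 160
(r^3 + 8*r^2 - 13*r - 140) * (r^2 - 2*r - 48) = r^5 + 6*r^4 - 77*r^3 - 498*r^2 + 904*r + 6720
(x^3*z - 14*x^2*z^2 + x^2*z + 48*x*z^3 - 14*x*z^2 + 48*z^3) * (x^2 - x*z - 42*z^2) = x^5*z - 15*x^4*z^2 + x^4*z + 20*x^3*z^3 - 15*x^3*z^2 + 540*x^2*z^4 + 20*x^2*z^3 - 2016*x*z^5 + 540*x*z^4 - 2016*z^5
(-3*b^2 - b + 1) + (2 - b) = -3*b^2 - 2*b + 3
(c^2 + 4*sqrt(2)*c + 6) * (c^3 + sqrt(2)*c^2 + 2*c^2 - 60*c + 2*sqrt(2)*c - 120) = c^5 + 2*c^4 + 5*sqrt(2)*c^4 - 46*c^3 + 10*sqrt(2)*c^3 - 234*sqrt(2)*c^2 - 92*c^2 - 468*sqrt(2)*c - 360*c - 720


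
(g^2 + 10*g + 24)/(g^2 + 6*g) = (g + 4)/g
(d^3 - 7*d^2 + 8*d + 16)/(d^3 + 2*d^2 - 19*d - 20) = (d - 4)/(d + 5)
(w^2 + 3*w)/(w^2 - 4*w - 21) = w/(w - 7)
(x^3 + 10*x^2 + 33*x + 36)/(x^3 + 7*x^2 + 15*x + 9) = (x + 4)/(x + 1)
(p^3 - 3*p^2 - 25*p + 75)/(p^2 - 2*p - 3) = (p^2 - 25)/(p + 1)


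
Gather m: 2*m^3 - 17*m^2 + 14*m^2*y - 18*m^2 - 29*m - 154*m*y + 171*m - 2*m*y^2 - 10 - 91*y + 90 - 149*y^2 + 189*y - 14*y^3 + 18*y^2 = 2*m^3 + m^2*(14*y - 35) + m*(-2*y^2 - 154*y + 142) - 14*y^3 - 131*y^2 + 98*y + 80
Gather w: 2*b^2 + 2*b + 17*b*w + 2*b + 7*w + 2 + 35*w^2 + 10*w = 2*b^2 + 4*b + 35*w^2 + w*(17*b + 17) + 2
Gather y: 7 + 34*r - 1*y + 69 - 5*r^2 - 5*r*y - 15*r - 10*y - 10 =-5*r^2 + 19*r + y*(-5*r - 11) + 66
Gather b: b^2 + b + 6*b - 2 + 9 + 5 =b^2 + 7*b + 12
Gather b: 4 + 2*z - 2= 2*z + 2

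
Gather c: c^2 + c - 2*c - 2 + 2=c^2 - c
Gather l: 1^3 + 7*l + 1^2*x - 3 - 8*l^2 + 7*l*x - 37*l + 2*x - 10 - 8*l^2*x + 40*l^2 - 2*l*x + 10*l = l^2*(32 - 8*x) + l*(5*x - 20) + 3*x - 12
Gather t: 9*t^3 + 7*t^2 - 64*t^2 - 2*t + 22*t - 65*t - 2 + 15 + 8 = 9*t^3 - 57*t^2 - 45*t + 21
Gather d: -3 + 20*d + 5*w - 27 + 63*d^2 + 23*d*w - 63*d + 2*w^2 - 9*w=63*d^2 + d*(23*w - 43) + 2*w^2 - 4*w - 30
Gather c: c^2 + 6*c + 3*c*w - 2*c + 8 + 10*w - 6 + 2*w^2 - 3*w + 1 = c^2 + c*(3*w + 4) + 2*w^2 + 7*w + 3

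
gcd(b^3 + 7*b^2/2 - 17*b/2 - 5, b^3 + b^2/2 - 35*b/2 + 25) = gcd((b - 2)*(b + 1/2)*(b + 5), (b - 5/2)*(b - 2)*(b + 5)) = b^2 + 3*b - 10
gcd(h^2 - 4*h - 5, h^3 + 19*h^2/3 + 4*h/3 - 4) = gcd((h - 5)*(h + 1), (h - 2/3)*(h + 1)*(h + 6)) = h + 1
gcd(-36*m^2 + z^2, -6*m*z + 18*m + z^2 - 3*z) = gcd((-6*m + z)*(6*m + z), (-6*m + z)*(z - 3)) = -6*m + z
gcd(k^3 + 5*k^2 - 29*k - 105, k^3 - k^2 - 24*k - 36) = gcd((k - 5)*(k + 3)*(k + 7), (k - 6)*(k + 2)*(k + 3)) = k + 3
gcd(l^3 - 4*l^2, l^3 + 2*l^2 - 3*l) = l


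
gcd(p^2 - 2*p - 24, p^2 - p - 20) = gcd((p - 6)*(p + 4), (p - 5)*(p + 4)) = p + 4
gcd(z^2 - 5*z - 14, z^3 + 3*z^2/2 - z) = z + 2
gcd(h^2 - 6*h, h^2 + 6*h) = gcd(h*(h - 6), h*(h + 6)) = h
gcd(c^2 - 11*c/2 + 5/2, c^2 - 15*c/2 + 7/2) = c - 1/2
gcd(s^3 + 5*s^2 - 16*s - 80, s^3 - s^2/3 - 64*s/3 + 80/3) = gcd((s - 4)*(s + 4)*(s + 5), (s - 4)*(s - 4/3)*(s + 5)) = s^2 + s - 20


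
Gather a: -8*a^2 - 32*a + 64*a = -8*a^2 + 32*a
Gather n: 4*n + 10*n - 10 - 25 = 14*n - 35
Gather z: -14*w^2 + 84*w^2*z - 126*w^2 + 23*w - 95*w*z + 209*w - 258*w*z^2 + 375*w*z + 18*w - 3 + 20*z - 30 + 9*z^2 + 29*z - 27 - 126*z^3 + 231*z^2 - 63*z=-140*w^2 + 250*w - 126*z^3 + z^2*(240 - 258*w) + z*(84*w^2 + 280*w - 14) - 60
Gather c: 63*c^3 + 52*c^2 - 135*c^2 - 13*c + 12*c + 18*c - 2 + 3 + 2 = 63*c^3 - 83*c^2 + 17*c + 3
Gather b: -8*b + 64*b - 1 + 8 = 56*b + 7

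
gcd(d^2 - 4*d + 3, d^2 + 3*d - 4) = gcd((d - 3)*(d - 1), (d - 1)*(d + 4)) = d - 1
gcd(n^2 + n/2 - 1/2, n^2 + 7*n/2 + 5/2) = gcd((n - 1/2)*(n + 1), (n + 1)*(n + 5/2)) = n + 1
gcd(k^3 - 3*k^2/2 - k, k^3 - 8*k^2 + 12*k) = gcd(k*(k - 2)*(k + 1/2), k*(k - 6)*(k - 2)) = k^2 - 2*k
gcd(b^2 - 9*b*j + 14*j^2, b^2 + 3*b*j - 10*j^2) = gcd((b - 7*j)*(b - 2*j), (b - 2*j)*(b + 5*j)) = b - 2*j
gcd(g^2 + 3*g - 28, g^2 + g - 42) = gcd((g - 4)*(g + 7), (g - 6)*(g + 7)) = g + 7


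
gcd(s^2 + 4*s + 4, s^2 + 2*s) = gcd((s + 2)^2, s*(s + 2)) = s + 2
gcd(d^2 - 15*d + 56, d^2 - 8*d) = d - 8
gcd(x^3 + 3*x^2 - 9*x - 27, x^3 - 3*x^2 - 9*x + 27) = x^2 - 9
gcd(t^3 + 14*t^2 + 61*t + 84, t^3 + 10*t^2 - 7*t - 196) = t + 7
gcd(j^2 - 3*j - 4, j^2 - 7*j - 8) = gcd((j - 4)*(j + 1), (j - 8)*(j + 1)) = j + 1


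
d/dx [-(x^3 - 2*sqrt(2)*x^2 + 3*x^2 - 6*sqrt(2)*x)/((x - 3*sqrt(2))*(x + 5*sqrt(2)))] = (-x^4 - 4*sqrt(2)*x^3 - 12*sqrt(2)*x^2 + 98*x^2 - 120*sqrt(2)*x + 180*x - 180*sqrt(2))/(x^4 + 4*sqrt(2)*x^3 - 52*x^2 - 120*sqrt(2)*x + 900)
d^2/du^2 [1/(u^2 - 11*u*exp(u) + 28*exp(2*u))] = ((u^2 - 11*u*exp(u) + 28*exp(2*u))*(11*u*exp(u) - 112*exp(2*u) + 22*exp(u) - 2) + 2*(11*u*exp(u) - 2*u - 56*exp(2*u) + 11*exp(u))^2)/(u^2 - 11*u*exp(u) + 28*exp(2*u))^3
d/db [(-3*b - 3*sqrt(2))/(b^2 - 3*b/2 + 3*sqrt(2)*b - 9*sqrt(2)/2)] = 6*(-2*b^2 - 6*sqrt(2)*b + 3*b + (b + sqrt(2))*(4*b - 3 + 6*sqrt(2)) + 9*sqrt(2))/(2*b^2 - 3*b + 6*sqrt(2)*b - 9*sqrt(2))^2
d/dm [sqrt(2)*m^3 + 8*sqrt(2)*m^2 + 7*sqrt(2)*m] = sqrt(2)*(3*m^2 + 16*m + 7)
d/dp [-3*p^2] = -6*p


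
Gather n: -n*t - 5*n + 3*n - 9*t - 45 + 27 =n*(-t - 2) - 9*t - 18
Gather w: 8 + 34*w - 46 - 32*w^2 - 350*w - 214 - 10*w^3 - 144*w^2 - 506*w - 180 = -10*w^3 - 176*w^2 - 822*w - 432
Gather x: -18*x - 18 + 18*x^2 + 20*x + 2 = 18*x^2 + 2*x - 16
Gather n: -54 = -54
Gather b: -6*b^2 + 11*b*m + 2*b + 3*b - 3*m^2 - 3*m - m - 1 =-6*b^2 + b*(11*m + 5) - 3*m^2 - 4*m - 1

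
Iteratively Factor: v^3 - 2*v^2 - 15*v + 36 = (v - 3)*(v^2 + v - 12) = (v - 3)^2*(v + 4)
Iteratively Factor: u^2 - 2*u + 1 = (u - 1)*(u - 1)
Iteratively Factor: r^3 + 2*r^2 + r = (r + 1)*(r^2 + r) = (r + 1)^2*(r)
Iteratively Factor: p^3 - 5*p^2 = (p)*(p^2 - 5*p) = p*(p - 5)*(p)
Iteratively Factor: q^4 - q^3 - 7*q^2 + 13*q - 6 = (q + 3)*(q^3 - 4*q^2 + 5*q - 2) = (q - 1)*(q + 3)*(q^2 - 3*q + 2) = (q - 2)*(q - 1)*(q + 3)*(q - 1)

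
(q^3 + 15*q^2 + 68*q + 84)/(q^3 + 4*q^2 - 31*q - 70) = (q + 6)/(q - 5)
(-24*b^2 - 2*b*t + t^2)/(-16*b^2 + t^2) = (-6*b + t)/(-4*b + t)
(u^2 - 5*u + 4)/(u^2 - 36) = (u^2 - 5*u + 4)/(u^2 - 36)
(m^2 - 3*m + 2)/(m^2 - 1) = (m - 2)/(m + 1)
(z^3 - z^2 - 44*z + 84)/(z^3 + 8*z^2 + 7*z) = (z^2 - 8*z + 12)/(z*(z + 1))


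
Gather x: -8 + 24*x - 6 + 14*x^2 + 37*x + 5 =14*x^2 + 61*x - 9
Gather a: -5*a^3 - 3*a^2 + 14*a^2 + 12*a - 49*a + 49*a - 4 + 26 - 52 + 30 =-5*a^3 + 11*a^2 + 12*a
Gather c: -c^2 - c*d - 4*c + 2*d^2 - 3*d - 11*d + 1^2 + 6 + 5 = -c^2 + c*(-d - 4) + 2*d^2 - 14*d + 12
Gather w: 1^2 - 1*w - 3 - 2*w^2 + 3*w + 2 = -2*w^2 + 2*w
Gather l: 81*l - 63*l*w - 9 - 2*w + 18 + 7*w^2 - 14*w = l*(81 - 63*w) + 7*w^2 - 16*w + 9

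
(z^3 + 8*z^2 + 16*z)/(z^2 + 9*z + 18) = z*(z^2 + 8*z + 16)/(z^2 + 9*z + 18)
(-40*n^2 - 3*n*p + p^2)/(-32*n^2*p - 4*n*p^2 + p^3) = (5*n + p)/(p*(4*n + p))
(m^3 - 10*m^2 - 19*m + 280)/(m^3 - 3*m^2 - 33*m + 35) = (m - 8)/(m - 1)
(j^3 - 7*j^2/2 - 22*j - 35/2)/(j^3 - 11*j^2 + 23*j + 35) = (j + 5/2)/(j - 5)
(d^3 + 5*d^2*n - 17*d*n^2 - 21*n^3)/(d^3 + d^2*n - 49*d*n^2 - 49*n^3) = (d - 3*n)/(d - 7*n)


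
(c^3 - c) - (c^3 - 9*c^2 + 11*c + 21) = 9*c^2 - 12*c - 21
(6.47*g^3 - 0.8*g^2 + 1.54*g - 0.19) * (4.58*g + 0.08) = 29.6326*g^4 - 3.1464*g^3 + 6.9892*g^2 - 0.747*g - 0.0152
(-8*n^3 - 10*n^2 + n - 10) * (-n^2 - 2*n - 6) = 8*n^5 + 26*n^4 + 67*n^3 + 68*n^2 + 14*n + 60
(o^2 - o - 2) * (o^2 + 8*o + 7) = o^4 + 7*o^3 - 3*o^2 - 23*o - 14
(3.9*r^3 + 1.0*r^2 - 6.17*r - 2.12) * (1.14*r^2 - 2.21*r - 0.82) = 4.446*r^5 - 7.479*r^4 - 12.4418*r^3 + 10.3989*r^2 + 9.7446*r + 1.7384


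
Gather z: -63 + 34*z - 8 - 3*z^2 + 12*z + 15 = -3*z^2 + 46*z - 56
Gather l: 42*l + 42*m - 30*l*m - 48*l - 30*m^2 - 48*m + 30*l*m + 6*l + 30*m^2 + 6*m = 0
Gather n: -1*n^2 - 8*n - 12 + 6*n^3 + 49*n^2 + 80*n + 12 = 6*n^3 + 48*n^2 + 72*n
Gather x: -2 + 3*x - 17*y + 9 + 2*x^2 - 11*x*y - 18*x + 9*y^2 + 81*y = 2*x^2 + x*(-11*y - 15) + 9*y^2 + 64*y + 7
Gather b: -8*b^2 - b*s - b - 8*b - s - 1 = -8*b^2 + b*(-s - 9) - s - 1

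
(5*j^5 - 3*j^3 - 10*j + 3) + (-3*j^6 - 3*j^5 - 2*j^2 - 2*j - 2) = -3*j^6 + 2*j^5 - 3*j^3 - 2*j^2 - 12*j + 1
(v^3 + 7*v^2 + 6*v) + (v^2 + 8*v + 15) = v^3 + 8*v^2 + 14*v + 15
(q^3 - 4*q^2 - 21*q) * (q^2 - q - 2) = q^5 - 5*q^4 - 19*q^3 + 29*q^2 + 42*q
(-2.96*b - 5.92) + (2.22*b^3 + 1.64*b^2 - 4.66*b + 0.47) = 2.22*b^3 + 1.64*b^2 - 7.62*b - 5.45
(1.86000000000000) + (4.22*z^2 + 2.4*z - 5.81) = 4.22*z^2 + 2.4*z - 3.95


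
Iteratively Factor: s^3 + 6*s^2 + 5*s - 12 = (s + 3)*(s^2 + 3*s - 4) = (s - 1)*(s + 3)*(s + 4)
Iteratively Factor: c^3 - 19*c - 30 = (c - 5)*(c^2 + 5*c + 6) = (c - 5)*(c + 2)*(c + 3)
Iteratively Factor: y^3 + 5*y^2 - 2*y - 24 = (y + 4)*(y^2 + y - 6) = (y - 2)*(y + 4)*(y + 3)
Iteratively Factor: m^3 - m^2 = (m)*(m^2 - m) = m*(m - 1)*(m)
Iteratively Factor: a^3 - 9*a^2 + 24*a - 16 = (a - 4)*(a^2 - 5*a + 4) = (a - 4)^2*(a - 1)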